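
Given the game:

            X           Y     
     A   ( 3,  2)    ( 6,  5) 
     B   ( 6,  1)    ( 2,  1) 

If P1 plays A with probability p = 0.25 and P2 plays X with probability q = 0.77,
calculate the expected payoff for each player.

E[P1] = 4.7325, E[P2] = 1.4225

Work:
E[P1] = p·q·π₁(A,X) + p·(1-q)·π₁(A,Y) + (1-p)·q·π₁(B,X) + (1-p)·(1-q)·π₁(B,Y)
= 0.25·0.77·3 + 0.25·0.23·6 + 0.75·0.77·6 + 0.75·0.23·2
= 4.7325

E[P2] = 1.4225 (similar calculation)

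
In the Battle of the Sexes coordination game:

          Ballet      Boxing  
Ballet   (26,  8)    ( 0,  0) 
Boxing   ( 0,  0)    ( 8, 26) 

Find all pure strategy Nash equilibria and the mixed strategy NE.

Pure NE: (Ballet, Ballet) and (Boxing, Boxing); Mixed NE: p = 0.7647, q = 0.2353

Work:
Check pure NE:
(Ballet, Ballet): (26, 8) - no unilateral deviation beneficial
(Boxing, Boxing): (8, 26) - no unilateral deviation beneficial
Mixed NE: P1 plays Ballet with p = 0.7647, P2 plays Ballet with q = 0.2353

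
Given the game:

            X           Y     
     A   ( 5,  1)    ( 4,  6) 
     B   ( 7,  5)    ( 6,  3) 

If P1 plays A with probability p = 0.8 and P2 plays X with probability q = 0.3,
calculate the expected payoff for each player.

E[P1] = 4.7, E[P2] = 4.32

Work:
E[P1] = p·q·π₁(A,X) + p·(1-q)·π₁(A,Y) + (1-p)·q·π₁(B,X) + (1-p)·(1-q)·π₁(B,Y)
= 0.8·0.3·5 + 0.8·0.7·4 + 0.2·0.3·7 + 0.2·0.7·6
= 4.7

E[P2] = 4.32 (similar calculation)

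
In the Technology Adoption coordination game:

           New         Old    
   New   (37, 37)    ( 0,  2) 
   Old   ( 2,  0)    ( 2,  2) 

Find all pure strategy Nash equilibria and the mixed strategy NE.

Pure NE: (New, New) and (Old, Old); Mixed NE: p = 0.0541, q = 0.0541

Work:
Check pure NE:
(New, New): (37, 37) - no unilateral deviation beneficial
(Old, Old): (2, 2) - no unilateral deviation beneficial
Mixed NE: P1 plays New with p = 0.0541, P2 plays New with q = 0.0541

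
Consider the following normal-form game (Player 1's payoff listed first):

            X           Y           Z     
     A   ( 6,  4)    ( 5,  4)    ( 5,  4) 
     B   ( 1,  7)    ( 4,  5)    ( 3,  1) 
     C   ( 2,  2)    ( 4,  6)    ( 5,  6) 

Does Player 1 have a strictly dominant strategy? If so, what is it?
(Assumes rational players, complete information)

No strictly dominant strategy exists for Player 1

Work:
A strategy strictly dominates another if it gives a strictly higher payoff against every opponent action. Compare each pair of P1's strategies column-by-column:
  A vs B: [6 vs 1, 5 vs 4, 5 vs 3] → A strictly dominates B
  A vs C: [6 vs 2, 5 vs 4, 5 vs 5] → A does not strictly dominate C (column Z: 5 ≤ 5)
  B vs A: [1 vs 6, 4 vs 5, 3 vs 5] → B does not strictly dominate A (column X: 1 ≤ 6)
  B vs C: [1 vs 2, 4 vs 4, 3 vs 5] → B does not strictly dominate C (column X: 1 ≤ 2)
  C vs A: [2 vs 6, 4 vs 5, 5 vs 5] → C does not strictly dominate A (column X: 2 ≤ 6)
  C vs B: [2 vs 1, 4 vs 4, 5 vs 3] → C does not strictly dominate B (column Y: 4 ≤ 4)
No single strategy strictly dominates all others → no strictly dominant strategy.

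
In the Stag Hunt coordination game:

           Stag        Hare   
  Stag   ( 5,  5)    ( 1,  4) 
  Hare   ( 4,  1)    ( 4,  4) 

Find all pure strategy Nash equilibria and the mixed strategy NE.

Pure NE: (Stag, Stag) and (Hare, Hare); Mixed NE: p = 0.75, q = 0.75

Work:
Check pure NE:
(Stag, Stag): (5, 5) - no unilateral deviation beneficial
(Hare, Hare): (4, 4) - no unilateral deviation beneficial
Mixed NE: P1 plays Stag with p = 0.75, P2 plays Stag with q = 0.75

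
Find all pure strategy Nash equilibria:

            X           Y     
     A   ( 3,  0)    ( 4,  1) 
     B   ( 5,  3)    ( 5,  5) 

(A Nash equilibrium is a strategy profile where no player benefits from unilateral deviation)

Nash equilibrium: (B, Y)

Work:
Best responses:
  P1 vs X: payoffs [3, 5] → best response B (payoff 5)
  P1 vs Y: payoffs [4, 5] → best response B (payoff 5)
  P2 vs A: payoffs [0, 1] → best response Y (payoff 1)
  P2 vs B: payoffs [3, 5] → best response Y (payoff 5)
Mutual best responses: (B,Y) → Nash equilibria.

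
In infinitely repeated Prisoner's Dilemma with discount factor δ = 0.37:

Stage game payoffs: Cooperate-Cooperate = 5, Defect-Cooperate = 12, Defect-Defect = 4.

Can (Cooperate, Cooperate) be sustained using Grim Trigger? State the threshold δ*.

δ* = 0.875; since δ = 0.37 < 0.875, cooperation cannot be sustained

Work:
For Grim Trigger:
Cooperate forever: 5/(1-δ)
Defect then punished: 12 + 4·δ/(1-δ)
Need: 5/(1-δ) ≥ 12 + 4·δ/(1-δ)
Solving: δ ≥ (T-R)/(T-P) = (12-5)/(12-4) = 0.875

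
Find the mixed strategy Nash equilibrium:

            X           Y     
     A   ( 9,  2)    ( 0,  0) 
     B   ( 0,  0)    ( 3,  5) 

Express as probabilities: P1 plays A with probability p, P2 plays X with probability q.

p = 0.7143, q = 0.25

Work:
Find probabilities that make opponent indifferent:
P2 chooses q to make P1 indifferent between A and B
P1 chooses p to make P2 indifferent between X and Y
Mixed NE: P1 plays (A: 0.7143, B: 0.2857), P2 plays (X: 0.25, Y: 0.75)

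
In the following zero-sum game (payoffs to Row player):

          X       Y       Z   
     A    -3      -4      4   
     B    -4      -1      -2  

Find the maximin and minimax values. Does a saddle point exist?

Maximin = -4, Minimax = -3, Saddle: False

Work:
Row minimums: [-4, -4] → maximin = -4
Column maximums: [-3, -1, 4] → minimax = -3
No saddle point (maximin ≠ minimax). Mixed strategy needed.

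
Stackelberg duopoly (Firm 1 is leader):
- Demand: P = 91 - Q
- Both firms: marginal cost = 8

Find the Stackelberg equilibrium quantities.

q₁* (leader) = 41.5, q₂* (follower) = 20.75

Work:
Follower's reaction: q₂ = (a - c - q₁)/2
Leader substitutes: π₁ = q₁·(a - q₁ - (a-c-q₁)/2 - c)
FOC: q₁* = (91 - 8)/2 = 41.50
Then: q₂* = (91 - 8 - 41.5)/2 = 20.75
Leader has first-mover advantage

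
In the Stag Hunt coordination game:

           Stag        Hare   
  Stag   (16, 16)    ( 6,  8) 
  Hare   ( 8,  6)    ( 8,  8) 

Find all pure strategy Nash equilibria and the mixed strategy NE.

Pure NE: (Stag, Stag) and (Hare, Hare); Mixed NE: p = 0.2, q = 0.2

Work:
Check pure NE:
(Stag, Stag): (16, 16) - no unilateral deviation beneficial
(Hare, Hare): (8, 8) - no unilateral deviation beneficial
Mixed NE: P1 plays Stag with p = 0.2, P2 plays Stag with q = 0.2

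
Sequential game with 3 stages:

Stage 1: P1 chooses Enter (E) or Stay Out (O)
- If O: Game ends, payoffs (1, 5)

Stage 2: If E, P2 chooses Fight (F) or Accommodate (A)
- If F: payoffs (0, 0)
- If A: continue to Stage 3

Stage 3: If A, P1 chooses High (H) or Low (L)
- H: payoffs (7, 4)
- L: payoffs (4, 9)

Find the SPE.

SPE: (E, A, H); Outcome (7, 4)

Work:
Stage 3: P1 chooses H (7 vs 4)
Stage 2: P2: F->0, A->4 (anticipating H). Choose A
Stage 1: P1: O->1, E->7 (anticipating A, H). Choose E
SPE path: E -> A -> H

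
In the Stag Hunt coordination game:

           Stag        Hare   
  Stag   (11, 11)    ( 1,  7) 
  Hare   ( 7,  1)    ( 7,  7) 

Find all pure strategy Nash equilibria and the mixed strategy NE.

Pure NE: (Stag, Stag) and (Hare, Hare); Mixed NE: p = 0.6, q = 0.6

Work:
Check pure NE:
(Stag, Stag): (11, 11) - no unilateral deviation beneficial
(Hare, Hare): (7, 7) - no unilateral deviation beneficial
Mixed NE: P1 plays Stag with p = 0.6, P2 plays Stag with q = 0.6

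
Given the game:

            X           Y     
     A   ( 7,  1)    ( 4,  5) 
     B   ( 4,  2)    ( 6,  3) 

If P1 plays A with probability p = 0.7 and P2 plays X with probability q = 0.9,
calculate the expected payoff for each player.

E[P1] = 5.95, E[P2] = 1.61

Work:
E[P1] = p·q·π₁(A,X) + p·(1-q)·π₁(A,Y) + (1-p)·q·π₁(B,X) + (1-p)·(1-q)·π₁(B,Y)
= 0.7·0.9·7 + 0.7·0.1·4 + 0.3·0.9·4 + 0.3·0.1·6
= 5.95

E[P2] = 1.61 (similar calculation)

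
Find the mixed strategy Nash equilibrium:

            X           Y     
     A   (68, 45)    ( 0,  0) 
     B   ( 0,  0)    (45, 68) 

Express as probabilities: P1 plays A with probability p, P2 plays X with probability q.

p = 0.6018, q = 0.3982

Work:
Find probabilities that make opponent indifferent:
P2 chooses q to make P1 indifferent between A and B
P1 chooses p to make P2 indifferent between X and Y
Mixed NE: P1 plays (A: 0.6018, B: 0.3982), P2 plays (X: 0.3982, Y: 0.6018)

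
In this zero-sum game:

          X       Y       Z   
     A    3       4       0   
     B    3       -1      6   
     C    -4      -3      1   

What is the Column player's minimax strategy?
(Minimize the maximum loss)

Column should play X, value = 3

Work:
Column player minimizes Row's maximum payoff:
Column X: max payoff to Row = 3
Column Y: max payoff to Row = 4
Column Z: max payoff to Row = 6
Minimum is 3, achieved by column X.
Minimax strategy: X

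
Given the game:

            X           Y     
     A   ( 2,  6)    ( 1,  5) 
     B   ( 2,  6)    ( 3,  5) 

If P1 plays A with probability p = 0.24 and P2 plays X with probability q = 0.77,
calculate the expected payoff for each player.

E[P1] = 2.1196, E[P2] = 5.77

Work:
E[P1] = p·q·π₁(A,X) + p·(1-q)·π₁(A,Y) + (1-p)·q·π₁(B,X) + (1-p)·(1-q)·π₁(B,Y)
= 0.24·0.77·2 + 0.24·0.23·1 + 0.76·0.77·2 + 0.76·0.23·3
= 2.1196

E[P2] = 5.77 (similar calculation)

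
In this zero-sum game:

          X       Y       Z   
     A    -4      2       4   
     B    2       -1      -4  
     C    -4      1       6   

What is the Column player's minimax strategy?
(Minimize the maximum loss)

Column should play X or Y (all achieve the minimum), value = 2

Work:
Column player minimizes Row's maximum payoff:
Column X: max payoff to Row = 2
Column Y: max payoff to Row = 2
Column Z: max payoff to Row = 6
Minimum is 2, achieved by columns X, Y (tied).
Each of X or Y is a minimax strategy.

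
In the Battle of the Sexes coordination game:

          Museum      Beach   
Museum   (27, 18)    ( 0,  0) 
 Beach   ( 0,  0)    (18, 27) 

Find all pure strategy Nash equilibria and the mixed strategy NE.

Pure NE: (Museum, Museum) and (Beach, Beach); Mixed NE: p = 0.6, q = 0.4

Work:
Check pure NE:
(Museum, Museum): (27, 18) - no unilateral deviation beneficial
(Beach, Beach): (18, 27) - no unilateral deviation beneficial
Mixed NE: P1 plays Museum with p = 0.6, P2 plays Museum with q = 0.4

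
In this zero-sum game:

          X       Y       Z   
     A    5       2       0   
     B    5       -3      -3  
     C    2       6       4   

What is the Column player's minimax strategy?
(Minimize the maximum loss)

Column should play Z, value = 4

Work:
Column player minimizes Row's maximum payoff:
Column X: max payoff to Row = 5
Column Y: max payoff to Row = 6
Column Z: max payoff to Row = 4
Minimum is 4, achieved by column Z.
Minimax strategy: Z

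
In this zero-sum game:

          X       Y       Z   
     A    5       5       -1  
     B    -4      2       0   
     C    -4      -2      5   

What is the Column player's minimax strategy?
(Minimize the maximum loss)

Column should play X or Y or Z (all achieve the minimum), value = 5

Work:
Column player minimizes Row's maximum payoff:
Column X: max payoff to Row = 5
Column Y: max payoff to Row = 5
Column Z: max payoff to Row = 5
Minimum is 5, achieved by columns X, Y, Z (tied).
Each of X or Y or Z is a minimax strategy.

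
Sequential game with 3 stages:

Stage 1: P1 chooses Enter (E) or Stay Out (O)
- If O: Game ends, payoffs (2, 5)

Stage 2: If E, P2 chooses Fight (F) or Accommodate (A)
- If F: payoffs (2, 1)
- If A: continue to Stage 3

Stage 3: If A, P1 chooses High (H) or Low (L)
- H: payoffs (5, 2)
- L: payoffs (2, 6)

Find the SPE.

SPE: (E, A, H); Outcome (5, 2)

Work:
Stage 3: P1 chooses H (5 vs 2)
Stage 2: P2: F->1, A->2 (anticipating H). Choose A
Stage 1: P1: O->2, E->5 (anticipating A, H). Choose E
SPE path: E -> A -> H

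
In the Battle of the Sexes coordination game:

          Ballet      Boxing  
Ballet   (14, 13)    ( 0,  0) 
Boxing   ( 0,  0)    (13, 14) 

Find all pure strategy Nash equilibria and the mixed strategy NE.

Pure NE: (Ballet, Ballet) and (Boxing, Boxing); Mixed NE: p = 0.5185, q = 0.4815

Work:
Check pure NE:
(Ballet, Ballet): (14, 13) - no unilateral deviation beneficial
(Boxing, Boxing): (13, 14) - no unilateral deviation beneficial
Mixed NE: P1 plays Ballet with p = 0.5185, P2 plays Ballet with q = 0.4815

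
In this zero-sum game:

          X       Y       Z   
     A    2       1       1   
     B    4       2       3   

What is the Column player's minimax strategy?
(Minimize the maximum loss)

Column should play Y, value = 2

Work:
Column player minimizes Row's maximum payoff:
Column X: max payoff to Row = 4
Column Y: max payoff to Row = 2
Column Z: max payoff to Row = 3
Minimum is 2, achieved by column Y.
Minimax strategy: Y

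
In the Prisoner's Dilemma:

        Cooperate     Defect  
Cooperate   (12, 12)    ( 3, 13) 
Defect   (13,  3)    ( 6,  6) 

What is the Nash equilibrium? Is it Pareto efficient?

(Defect, Defect) is NE; not Pareto efficient

Work:
Defect dominates Cooperate for both players:
If P2 cooperates: Defect (13) > Cooperate (12)
If P2 defects: Defect (6) > Cooperate (3)
NE: (Defect, Defect) with payoff (6, 6)
But (Cooperate, Cooperate) = (12, 12) Pareto dominates (6, 6)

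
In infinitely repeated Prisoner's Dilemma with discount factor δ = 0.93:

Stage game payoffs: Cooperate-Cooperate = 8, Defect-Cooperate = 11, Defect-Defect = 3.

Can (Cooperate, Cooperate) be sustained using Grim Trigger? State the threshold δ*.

δ* = 0.375; since δ = 0.93 ≥ 0.375, cooperation can be sustained

Work:
For Grim Trigger:
Cooperate forever: 8/(1-δ)
Defect then punished: 11 + 3·δ/(1-δ)
Need: 8/(1-δ) ≥ 11 + 3·δ/(1-δ)
Solving: δ ≥ (T-R)/(T-P) = (11-8)/(11-3) = 0.375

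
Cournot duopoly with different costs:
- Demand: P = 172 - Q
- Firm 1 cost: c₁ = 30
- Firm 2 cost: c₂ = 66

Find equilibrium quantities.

q₁* = 59.33, q₂* = 23.33

Work:
Reaction: q₁ = (172 - 30 - q₂)/2
Reaction: q₂ = (172 - 66 - q₁)/2
Solve simultaneously:
q₁* = (172 - 2×30 + 66)/3 = 59.33
q₂* = (172 - 2×66 + 30)/3 = 23.33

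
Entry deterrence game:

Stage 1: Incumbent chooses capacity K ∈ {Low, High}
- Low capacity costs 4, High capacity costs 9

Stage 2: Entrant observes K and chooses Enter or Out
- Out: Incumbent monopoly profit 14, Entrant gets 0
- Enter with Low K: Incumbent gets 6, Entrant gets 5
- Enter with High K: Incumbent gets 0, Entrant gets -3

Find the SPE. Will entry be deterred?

SPE: (High, Enter|Low, Out|High); Entry deterred. Incumbent net profit = 5

Work:
After Low K: Entrant enters (5 > 0)
After High K: Entrant stays out (-3 < 0)
Incumbent: Low → 6−4=2, High → 14−9=5
Incumbent chooses High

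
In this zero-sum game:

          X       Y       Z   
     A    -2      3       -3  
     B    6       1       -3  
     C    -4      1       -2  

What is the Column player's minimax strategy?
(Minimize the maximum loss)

Column should play Z, value = -2

Work:
Column player minimizes Row's maximum payoff:
Column X: max payoff to Row = 6
Column Y: max payoff to Row = 3
Column Z: max payoff to Row = -2
Minimum is -2, achieved by column Z.
Minimax strategy: Z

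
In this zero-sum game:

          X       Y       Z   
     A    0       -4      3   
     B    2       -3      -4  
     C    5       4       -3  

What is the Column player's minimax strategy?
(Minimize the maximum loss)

Column should play Z, value = 3

Work:
Column player minimizes Row's maximum payoff:
Column X: max payoff to Row = 5
Column Y: max payoff to Row = 4
Column Z: max payoff to Row = 3
Minimum is 3, achieved by column Z.
Minimax strategy: Z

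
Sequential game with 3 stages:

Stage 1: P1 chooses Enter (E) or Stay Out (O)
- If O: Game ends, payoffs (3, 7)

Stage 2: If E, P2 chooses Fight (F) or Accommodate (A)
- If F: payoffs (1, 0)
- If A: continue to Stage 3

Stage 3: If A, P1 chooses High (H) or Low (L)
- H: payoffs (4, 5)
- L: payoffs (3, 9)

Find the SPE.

SPE: (E, A, H); Outcome (4, 5)

Work:
Stage 3: P1 chooses H (4 vs 3)
Stage 2: P2: F->0, A->5 (anticipating H). Choose A
Stage 1: P1: O->3, E->4 (anticipating A, H). Choose E
SPE path: E -> A -> H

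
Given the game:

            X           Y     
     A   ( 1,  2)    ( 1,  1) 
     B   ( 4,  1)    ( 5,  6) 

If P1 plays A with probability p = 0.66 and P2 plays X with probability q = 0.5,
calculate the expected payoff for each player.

E[P1] = 2.19, E[P2] = 2.18

Work:
E[P1] = p·q·π₁(A,X) + p·(1-q)·π₁(A,Y) + (1-p)·q·π₁(B,X) + (1-p)·(1-q)·π₁(B,Y)
= 0.66·0.5·1 + 0.66·0.5·1 + 0.34·0.5·4 + 0.34·0.5·5
= 2.19

E[P2] = 2.18 (similar calculation)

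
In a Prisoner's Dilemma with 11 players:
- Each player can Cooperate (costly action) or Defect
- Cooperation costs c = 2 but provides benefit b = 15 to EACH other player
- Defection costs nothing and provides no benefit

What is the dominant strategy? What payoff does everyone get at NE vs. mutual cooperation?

Dominant: Defect; NE payoff = 0; Coop payoff = 148

Work:
Defect dominates (saves cost c = 2, benefit to others is external)
NE: All defect → everyone gets 0
If all cooperate: each receives (10)×15 - 2 = 148
Social dilemma: 148 > 0 but NE gives 0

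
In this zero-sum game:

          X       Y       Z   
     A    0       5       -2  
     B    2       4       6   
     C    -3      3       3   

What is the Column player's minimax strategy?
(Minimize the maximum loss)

Column should play X, value = 2

Work:
Column player minimizes Row's maximum payoff:
Column X: max payoff to Row = 2
Column Y: max payoff to Row = 5
Column Z: max payoff to Row = 6
Minimum is 2, achieved by column X.
Minimax strategy: X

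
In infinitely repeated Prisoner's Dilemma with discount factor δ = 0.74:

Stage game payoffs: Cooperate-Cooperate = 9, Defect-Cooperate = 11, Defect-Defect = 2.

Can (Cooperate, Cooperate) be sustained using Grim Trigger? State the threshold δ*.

δ* = 0.2222; since δ = 0.74 ≥ 0.2222, cooperation can be sustained

Work:
For Grim Trigger:
Cooperate forever: 9/(1-δ)
Defect then punished: 11 + 2·δ/(1-δ)
Need: 9/(1-δ) ≥ 11 + 2·δ/(1-δ)
Solving: δ ≥ (T-R)/(T-P) = (11-9)/(11-2) = 0.2222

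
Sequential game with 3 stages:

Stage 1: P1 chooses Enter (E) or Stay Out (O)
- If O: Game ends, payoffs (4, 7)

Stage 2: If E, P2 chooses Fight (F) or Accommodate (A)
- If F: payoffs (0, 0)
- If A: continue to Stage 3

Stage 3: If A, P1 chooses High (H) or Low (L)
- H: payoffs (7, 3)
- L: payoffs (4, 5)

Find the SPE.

SPE: (E, A, H); Outcome (7, 3)

Work:
Stage 3: P1 chooses H (7 vs 4)
Stage 2: P2: F->0, A->3 (anticipating H). Choose A
Stage 1: P1: O->4, E->7 (anticipating A, H). Choose E
SPE path: E -> A -> H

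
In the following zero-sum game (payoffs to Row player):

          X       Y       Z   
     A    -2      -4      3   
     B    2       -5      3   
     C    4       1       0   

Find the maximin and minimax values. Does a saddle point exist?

Maximin = 0, Minimax = 1, Saddle: False

Work:
Row minimums: [-4, -5, 0] → maximin = 0
Column maximums: [4, 1, 3] → minimax = 1
No saddle point (maximin ≠ minimax). Mixed strategy needed.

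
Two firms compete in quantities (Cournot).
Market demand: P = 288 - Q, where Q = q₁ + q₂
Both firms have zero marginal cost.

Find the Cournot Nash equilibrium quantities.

q₁* = q₂* = 96.0; P* = 96.0

Work:
Profit: π_i = P·q_i = (a - q_i - q_j)·q_i
FOC: ∂π_i/∂q_i = a - 2q_i - q_j = 0
Reaction function: q_i = (288 - q_j)/2
Symmetry: q* = 288/3 = 96.0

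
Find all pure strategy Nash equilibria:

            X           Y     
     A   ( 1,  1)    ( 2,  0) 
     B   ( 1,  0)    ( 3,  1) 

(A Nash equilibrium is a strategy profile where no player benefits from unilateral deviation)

Nash equilibrium: (A, X), (B, Y)

Work:
Best responses:
  P1 vs X: payoffs [1, 1] → best response A/B (payoff 1)
  P1 vs Y: payoffs [2, 3] → best response B (payoff 3)
  P2 vs A: payoffs [1, 0] → best response X (payoff 1)
  P2 vs B: payoffs [0, 1] → best response Y (payoff 1)
Mutual best responses: (A,X), (B,Y) → Nash equilibria.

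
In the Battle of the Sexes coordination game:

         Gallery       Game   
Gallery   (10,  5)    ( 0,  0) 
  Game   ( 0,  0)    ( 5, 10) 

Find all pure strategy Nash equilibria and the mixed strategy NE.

Pure NE: (Gallery, Gallery) and (Game, Game); Mixed NE: p = 0.6667, q = 0.3333

Work:
Check pure NE:
(Gallery, Gallery): (10, 5) - no unilateral deviation beneficial
(Game, Game): (5, 10) - no unilateral deviation beneficial
Mixed NE: P1 plays Gallery with p = 0.6667, P2 plays Gallery with q = 0.3333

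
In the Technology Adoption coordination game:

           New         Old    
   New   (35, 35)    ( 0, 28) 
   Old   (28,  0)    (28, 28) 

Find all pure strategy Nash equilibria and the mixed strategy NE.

Pure NE: (New, New) and (Old, Old); Mixed NE: p = 0.8, q = 0.8

Work:
Check pure NE:
(New, New): (35, 35) - no unilateral deviation beneficial
(Old, Old): (28, 28) - no unilateral deviation beneficial
Mixed NE: P1 plays New with p = 0.8, P2 plays New with q = 0.8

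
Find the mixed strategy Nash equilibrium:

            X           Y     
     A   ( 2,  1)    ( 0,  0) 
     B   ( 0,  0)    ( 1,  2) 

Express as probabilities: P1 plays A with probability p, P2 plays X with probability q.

p = 0.6667, q = 0.3333

Work:
Find probabilities that make opponent indifferent:
P2 chooses q to make P1 indifferent between A and B
P1 chooses p to make P2 indifferent between X and Y
Mixed NE: P1 plays (A: 0.6667, B: 0.3333), P2 plays (X: 0.3333, Y: 0.6667)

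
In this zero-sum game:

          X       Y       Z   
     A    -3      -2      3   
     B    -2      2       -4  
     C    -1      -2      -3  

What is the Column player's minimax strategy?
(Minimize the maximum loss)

Column should play X, value = -1

Work:
Column player minimizes Row's maximum payoff:
Column X: max payoff to Row = -1
Column Y: max payoff to Row = 2
Column Z: max payoff to Row = 3
Minimum is -1, achieved by column X.
Minimax strategy: X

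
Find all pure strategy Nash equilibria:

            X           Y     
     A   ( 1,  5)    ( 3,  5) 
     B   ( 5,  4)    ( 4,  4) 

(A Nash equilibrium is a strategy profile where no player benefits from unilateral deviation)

Nash equilibrium: (B, X), (B, Y)

Work:
Best responses:
  P1 vs X: payoffs [1, 5] → best response B (payoff 5)
  P1 vs Y: payoffs [3, 4] → best response B (payoff 4)
  P2 vs A: payoffs [5, 5] → best response X/Y (payoff 5)
  P2 vs B: payoffs [4, 4] → best response X/Y (payoff 4)
Mutual best responses: (B,X), (B,Y) → Nash equilibria.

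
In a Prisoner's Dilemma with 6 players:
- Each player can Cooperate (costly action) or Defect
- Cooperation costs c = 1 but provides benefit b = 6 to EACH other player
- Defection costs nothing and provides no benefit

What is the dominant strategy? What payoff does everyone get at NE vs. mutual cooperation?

Dominant: Defect; NE payoff = 0; Coop payoff = 29

Work:
Defect dominates (saves cost c = 1, benefit to others is external)
NE: All defect → everyone gets 0
If all cooperate: each receives (5)×6 - 1 = 29
Social dilemma: 29 > 0 but NE gives 0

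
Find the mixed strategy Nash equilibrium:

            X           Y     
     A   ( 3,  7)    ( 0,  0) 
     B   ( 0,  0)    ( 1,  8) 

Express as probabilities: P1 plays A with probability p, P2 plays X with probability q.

p = 0.5333, q = 0.25

Work:
Find probabilities that make opponent indifferent:
P2 chooses q to make P1 indifferent between A and B
P1 chooses p to make P2 indifferent between X and Y
Mixed NE: P1 plays (A: 0.5333, B: 0.4667), P2 plays (X: 0.25, Y: 0.75)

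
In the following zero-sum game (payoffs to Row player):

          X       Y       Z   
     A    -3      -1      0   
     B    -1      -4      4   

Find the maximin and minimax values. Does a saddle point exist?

Maximin = -3, Minimax = -1, Saddle: False

Work:
Row minimums: [-3, -4] → maximin = -3
Column maximums: [-1, -1, 4] → minimax = -1
No saddle point (maximin ≠ minimax). Mixed strategy needed.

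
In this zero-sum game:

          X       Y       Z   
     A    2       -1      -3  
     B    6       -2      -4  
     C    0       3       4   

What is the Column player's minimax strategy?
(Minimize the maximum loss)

Column should play Y, value = 3

Work:
Column player minimizes Row's maximum payoff:
Column X: max payoff to Row = 6
Column Y: max payoff to Row = 3
Column Z: max payoff to Row = 4
Minimum is 3, achieved by column Y.
Minimax strategy: Y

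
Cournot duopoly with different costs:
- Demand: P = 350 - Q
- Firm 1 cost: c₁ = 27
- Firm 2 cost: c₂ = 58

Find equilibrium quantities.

q₁* = 118.0, q₂* = 87.0

Work:
Reaction: q₁ = (350 - 27 - q₂)/2
Reaction: q₂ = (350 - 58 - q₁)/2
Solve simultaneously:
q₁* = (350 - 2×27 + 58)/3 = 118.0
q₂* = (350 - 2×58 + 27)/3 = 87.0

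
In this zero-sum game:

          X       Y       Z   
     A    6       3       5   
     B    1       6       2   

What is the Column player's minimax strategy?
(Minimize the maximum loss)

Column should play Z, value = 5

Work:
Column player minimizes Row's maximum payoff:
Column X: max payoff to Row = 6
Column Y: max payoff to Row = 6
Column Z: max payoff to Row = 5
Minimum is 5, achieved by column Z.
Minimax strategy: Z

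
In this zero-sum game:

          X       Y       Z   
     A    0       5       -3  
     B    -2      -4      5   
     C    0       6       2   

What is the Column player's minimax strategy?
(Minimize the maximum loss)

Column should play X, value = 0

Work:
Column player minimizes Row's maximum payoff:
Column X: max payoff to Row = 0
Column Y: max payoff to Row = 6
Column Z: max payoff to Row = 5
Minimum is 0, achieved by column X.
Minimax strategy: X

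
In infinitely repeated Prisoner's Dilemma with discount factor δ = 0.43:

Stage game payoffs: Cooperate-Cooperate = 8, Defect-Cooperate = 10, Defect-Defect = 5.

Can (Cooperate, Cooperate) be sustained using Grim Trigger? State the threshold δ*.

δ* = 0.4; since δ = 0.43 ≥ 0.4, cooperation can be sustained

Work:
For Grim Trigger:
Cooperate forever: 8/(1-δ)
Defect then punished: 10 + 5·δ/(1-δ)
Need: 8/(1-δ) ≥ 10 + 5·δ/(1-δ)
Solving: δ ≥ (T-R)/(T-P) = (10-8)/(10-5) = 0.4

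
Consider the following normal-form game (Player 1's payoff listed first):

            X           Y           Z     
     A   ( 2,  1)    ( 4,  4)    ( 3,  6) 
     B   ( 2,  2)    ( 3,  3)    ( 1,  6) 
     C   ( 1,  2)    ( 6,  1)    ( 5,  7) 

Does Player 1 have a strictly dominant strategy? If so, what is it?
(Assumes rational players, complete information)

No strictly dominant strategy exists for Player 1

Work:
A strategy strictly dominates another if it gives a strictly higher payoff against every opponent action. Compare each pair of P1's strategies column-by-column:
  A vs B: [2 vs 2, 4 vs 3, 3 vs 1] → A does not strictly dominate B (column X: 2 ≤ 2)
  A vs C: [2 vs 1, 4 vs 6, 3 vs 5] → A does not strictly dominate C (column Y: 4 ≤ 6)
  B vs A: [2 vs 2, 3 vs 4, 1 vs 3] → B does not strictly dominate A (column X: 2 ≤ 2)
  B vs C: [2 vs 1, 3 vs 6, 1 vs 5] → B does not strictly dominate C (column Y: 3 ≤ 6)
  C vs A: [1 vs 2, 6 vs 4, 5 vs 3] → C does not strictly dominate A (column X: 1 ≤ 2)
  C vs B: [1 vs 2, 6 vs 3, 5 vs 1] → C does not strictly dominate B (column X: 1 ≤ 2)
No single strategy strictly dominates all others → no strictly dominant strategy.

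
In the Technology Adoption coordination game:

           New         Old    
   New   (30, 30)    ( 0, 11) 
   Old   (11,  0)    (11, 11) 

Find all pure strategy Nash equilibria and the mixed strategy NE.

Pure NE: (New, New) and (Old, Old); Mixed NE: p = 0.3667, q = 0.3667

Work:
Check pure NE:
(New, New): (30, 30) - no unilateral deviation beneficial
(Old, Old): (11, 11) - no unilateral deviation beneficial
Mixed NE: P1 plays New with p = 0.3667, P2 plays New with q = 0.3667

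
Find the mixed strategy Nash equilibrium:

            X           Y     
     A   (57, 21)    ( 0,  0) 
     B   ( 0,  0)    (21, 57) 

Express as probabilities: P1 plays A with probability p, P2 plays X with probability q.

p = 0.7308, q = 0.2692

Work:
Find probabilities that make opponent indifferent:
P2 chooses q to make P1 indifferent between A and B
P1 chooses p to make P2 indifferent between X and Y
Mixed NE: P1 plays (A: 0.7308, B: 0.2692), P2 plays (X: 0.2692, Y: 0.7308)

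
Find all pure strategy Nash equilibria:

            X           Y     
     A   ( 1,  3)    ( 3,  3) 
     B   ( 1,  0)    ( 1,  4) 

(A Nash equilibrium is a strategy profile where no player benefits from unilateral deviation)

Nash equilibrium: (A, X), (A, Y)

Work:
Best responses:
  P1 vs X: payoffs [1, 1] → best response A/B (payoff 1)
  P1 vs Y: payoffs [3, 1] → best response A (payoff 3)
  P2 vs A: payoffs [3, 3] → best response X/Y (payoff 3)
  P2 vs B: payoffs [0, 4] → best response Y (payoff 4)
Mutual best responses: (A,X), (A,Y) → Nash equilibria.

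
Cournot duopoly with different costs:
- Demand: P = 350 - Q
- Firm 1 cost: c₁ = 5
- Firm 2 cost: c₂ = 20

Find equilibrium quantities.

q₁* = 120.0, q₂* = 105.0

Work:
Reaction: q₁ = (350 - 5 - q₂)/2
Reaction: q₂ = (350 - 20 - q₁)/2
Solve simultaneously:
q₁* = (350 - 2×5 + 20)/3 = 120.0
q₂* = (350 - 2×20 + 5)/3 = 105.0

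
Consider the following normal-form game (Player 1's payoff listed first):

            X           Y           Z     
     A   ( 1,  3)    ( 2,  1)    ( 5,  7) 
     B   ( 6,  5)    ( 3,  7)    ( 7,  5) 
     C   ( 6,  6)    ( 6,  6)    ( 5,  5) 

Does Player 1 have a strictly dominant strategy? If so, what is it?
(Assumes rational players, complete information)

No strictly dominant strategy exists for Player 1

Work:
A strategy strictly dominates another if it gives a strictly higher payoff against every opponent action. Compare each pair of P1's strategies column-by-column:
  A vs B: [1 vs 6, 2 vs 3, 5 vs 7] → A does not strictly dominate B (column X: 1 ≤ 6)
  A vs C: [1 vs 6, 2 vs 6, 5 vs 5] → A does not strictly dominate C (column X: 1 ≤ 6)
  B vs A: [6 vs 1, 3 vs 2, 7 vs 5] → B strictly dominates A
  B vs C: [6 vs 6, 3 vs 6, 7 vs 5] → B does not strictly dominate C (column X: 6 ≤ 6)
  C vs A: [6 vs 1, 6 vs 2, 5 vs 5] → C does not strictly dominate A (column Z: 5 ≤ 5)
  C vs B: [6 vs 6, 6 vs 3, 5 vs 7] → C does not strictly dominate B (column X: 6 ≤ 6)
No single strategy strictly dominates all others → no strictly dominant strategy.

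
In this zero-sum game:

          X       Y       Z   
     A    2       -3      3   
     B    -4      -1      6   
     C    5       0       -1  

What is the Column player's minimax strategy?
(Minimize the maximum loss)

Column should play Y, value = 0

Work:
Column player minimizes Row's maximum payoff:
Column X: max payoff to Row = 5
Column Y: max payoff to Row = 0
Column Z: max payoff to Row = 6
Minimum is 0, achieved by column Y.
Minimax strategy: Y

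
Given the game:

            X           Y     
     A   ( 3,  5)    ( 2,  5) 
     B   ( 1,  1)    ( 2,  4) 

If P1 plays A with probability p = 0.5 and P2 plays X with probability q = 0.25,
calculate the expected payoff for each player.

E[P1] = 2.0, E[P2] = 4.125

Work:
E[P1] = p·q·π₁(A,X) + p·(1-q)·π₁(A,Y) + (1-p)·q·π₁(B,X) + (1-p)·(1-q)·π₁(B,Y)
= 0.5·0.25·3 + 0.5·0.75·2 + 0.5·0.25·1 + 0.5·0.75·2
= 2.0

E[P2] = 4.125 (similar calculation)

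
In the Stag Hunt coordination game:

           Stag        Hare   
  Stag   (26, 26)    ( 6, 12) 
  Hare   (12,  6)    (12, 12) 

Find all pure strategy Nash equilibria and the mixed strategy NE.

Pure NE: (Stag, Stag) and (Hare, Hare); Mixed NE: p = 0.3, q = 0.3

Work:
Check pure NE:
(Stag, Stag): (26, 26) - no unilateral deviation beneficial
(Hare, Hare): (12, 12) - no unilateral deviation beneficial
Mixed NE: P1 plays Stag with p = 0.3, P2 plays Stag with q = 0.3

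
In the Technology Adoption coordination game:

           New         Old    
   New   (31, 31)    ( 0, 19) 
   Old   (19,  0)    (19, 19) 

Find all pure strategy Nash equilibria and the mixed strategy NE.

Pure NE: (New, New) and (Old, Old); Mixed NE: p = 0.6129, q = 0.6129

Work:
Check pure NE:
(New, New): (31, 31) - no unilateral deviation beneficial
(Old, Old): (19, 19) - no unilateral deviation beneficial
Mixed NE: P1 plays New with p = 0.6129, P2 plays New with q = 0.6129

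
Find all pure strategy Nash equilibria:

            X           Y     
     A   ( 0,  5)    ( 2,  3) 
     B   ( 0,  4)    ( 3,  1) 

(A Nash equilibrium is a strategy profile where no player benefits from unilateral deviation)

Nash equilibrium: (A, X), (B, X)

Work:
Best responses:
  P1 vs X: payoffs [0, 0] → best response A/B (payoff 0)
  P1 vs Y: payoffs [2, 3] → best response B (payoff 3)
  P2 vs A: payoffs [5, 3] → best response X (payoff 5)
  P2 vs B: payoffs [4, 1] → best response X (payoff 4)
Mutual best responses: (A,X), (B,X) → Nash equilibria.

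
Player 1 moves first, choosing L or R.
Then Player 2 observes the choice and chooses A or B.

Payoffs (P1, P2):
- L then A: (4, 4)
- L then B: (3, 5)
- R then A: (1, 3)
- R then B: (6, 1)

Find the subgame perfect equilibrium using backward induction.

P1 plays L, P2 plays B after L and A after R; Payoff (3, 5)

Work:
Backward induction:
After L: P2 chooses B → P1 gets 3
After R: P2 chooses A → P1 gets 1
P1 chooses L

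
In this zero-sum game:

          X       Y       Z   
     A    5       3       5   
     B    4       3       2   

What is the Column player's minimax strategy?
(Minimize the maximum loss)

Column should play Y, value = 3

Work:
Column player minimizes Row's maximum payoff:
Column X: max payoff to Row = 5
Column Y: max payoff to Row = 3
Column Z: max payoff to Row = 5
Minimum is 3, achieved by column Y.
Minimax strategy: Y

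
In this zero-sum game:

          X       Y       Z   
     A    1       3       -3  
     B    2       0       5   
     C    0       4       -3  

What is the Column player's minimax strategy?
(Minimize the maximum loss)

Column should play X, value = 2

Work:
Column player minimizes Row's maximum payoff:
Column X: max payoff to Row = 2
Column Y: max payoff to Row = 4
Column Z: max payoff to Row = 5
Minimum is 2, achieved by column X.
Minimax strategy: X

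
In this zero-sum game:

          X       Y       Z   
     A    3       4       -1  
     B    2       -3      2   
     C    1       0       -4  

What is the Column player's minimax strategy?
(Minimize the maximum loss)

Column should play Z, value = 2

Work:
Column player minimizes Row's maximum payoff:
Column X: max payoff to Row = 3
Column Y: max payoff to Row = 4
Column Z: max payoff to Row = 2
Minimum is 2, achieved by column Z.
Minimax strategy: Z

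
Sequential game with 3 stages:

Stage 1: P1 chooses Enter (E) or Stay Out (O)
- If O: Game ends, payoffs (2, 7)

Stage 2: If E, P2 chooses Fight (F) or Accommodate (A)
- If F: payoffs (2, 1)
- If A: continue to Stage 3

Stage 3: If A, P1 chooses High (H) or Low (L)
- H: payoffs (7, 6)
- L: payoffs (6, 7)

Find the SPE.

SPE: (E, A, H); Outcome (7, 6)

Work:
Stage 3: P1 chooses H (7 vs 6)
Stage 2: P2: F->1, A->6 (anticipating H). Choose A
Stage 1: P1: O->2, E->7 (anticipating A, H). Choose E
SPE path: E -> A -> H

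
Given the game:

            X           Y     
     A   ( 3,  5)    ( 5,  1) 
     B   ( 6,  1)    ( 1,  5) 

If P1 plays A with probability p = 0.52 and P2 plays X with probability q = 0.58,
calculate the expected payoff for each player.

E[P1] = 3.8688, E[P2] = 3.0128

Work:
E[P1] = p·q·π₁(A,X) + p·(1-q)·π₁(A,Y) + (1-p)·q·π₁(B,X) + (1-p)·(1-q)·π₁(B,Y)
= 0.52·0.58·3 + 0.52·0.42·5 + 0.48·0.58·6 + 0.48·0.42·1
= 3.8688

E[P2] = 3.0128 (similar calculation)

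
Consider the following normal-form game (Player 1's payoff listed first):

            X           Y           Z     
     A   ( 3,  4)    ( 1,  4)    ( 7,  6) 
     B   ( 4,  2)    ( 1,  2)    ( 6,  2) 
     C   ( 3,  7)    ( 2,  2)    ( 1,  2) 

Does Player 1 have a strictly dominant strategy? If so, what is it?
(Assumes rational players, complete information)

No strictly dominant strategy exists for Player 1

Work:
A strategy strictly dominates another if it gives a strictly higher payoff against every opponent action. Compare each pair of P1's strategies column-by-column:
  A vs B: [3 vs 4, 1 vs 1, 7 vs 6] → A does not strictly dominate B (column X: 3 ≤ 4)
  A vs C: [3 vs 3, 1 vs 2, 7 vs 1] → A does not strictly dominate C (column X: 3 ≤ 3)
  B vs A: [4 vs 3, 1 vs 1, 6 vs 7] → B does not strictly dominate A (column Y: 1 ≤ 1)
  B vs C: [4 vs 3, 1 vs 2, 6 vs 1] → B does not strictly dominate C (column Y: 1 ≤ 2)
  C vs A: [3 vs 3, 2 vs 1, 1 vs 7] → C does not strictly dominate A (column X: 3 ≤ 3)
  C vs B: [3 vs 4, 2 vs 1, 1 vs 6] → C does not strictly dominate B (column X: 3 ≤ 4)
No single strategy strictly dominates all others → no strictly dominant strategy.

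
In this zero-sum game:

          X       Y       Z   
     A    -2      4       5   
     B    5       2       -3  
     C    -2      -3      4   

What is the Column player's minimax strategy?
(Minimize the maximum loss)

Column should play Y, value = 4

Work:
Column player minimizes Row's maximum payoff:
Column X: max payoff to Row = 5
Column Y: max payoff to Row = 4
Column Z: max payoff to Row = 5
Minimum is 4, achieved by column Y.
Minimax strategy: Y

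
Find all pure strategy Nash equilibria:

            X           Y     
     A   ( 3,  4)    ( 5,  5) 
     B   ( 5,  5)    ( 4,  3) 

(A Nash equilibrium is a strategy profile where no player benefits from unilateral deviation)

Nash equilibrium: (A, Y), (B, X)

Work:
Best responses:
  P1 vs X: payoffs [3, 5] → best response B (payoff 5)
  P1 vs Y: payoffs [5, 4] → best response A (payoff 5)
  P2 vs A: payoffs [4, 5] → best response Y (payoff 5)
  P2 vs B: payoffs [5, 3] → best response X (payoff 5)
Mutual best responses: (A,Y), (B,X) → Nash equilibria.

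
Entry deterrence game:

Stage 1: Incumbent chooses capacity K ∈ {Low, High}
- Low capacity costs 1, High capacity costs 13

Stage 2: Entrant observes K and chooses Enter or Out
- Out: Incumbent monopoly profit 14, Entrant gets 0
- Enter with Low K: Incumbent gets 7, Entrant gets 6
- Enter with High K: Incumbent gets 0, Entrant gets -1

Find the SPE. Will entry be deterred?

SPE: (Low, Enter|Low, Out|High); Entry not deterred. Incumbent net profit = 6, Entrant gets 6

Work:
After Low K: Entrant enters (6 > 0)
After High K: Entrant stays out (-1 < 0)
Incumbent: Low → 7−1=6, High → 14−13=1
Incumbent chooses Low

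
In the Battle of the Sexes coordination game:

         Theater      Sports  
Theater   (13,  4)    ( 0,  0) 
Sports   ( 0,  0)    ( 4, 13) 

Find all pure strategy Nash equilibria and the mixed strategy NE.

Pure NE: (Theater, Theater) and (Sports, Sports); Mixed NE: p = 0.7647, q = 0.2353

Work:
Check pure NE:
(Theater, Theater): (13, 4) - no unilateral deviation beneficial
(Sports, Sports): (4, 13) - no unilateral deviation beneficial
Mixed NE: P1 plays Theater with p = 0.7647, P2 plays Theater with q = 0.2353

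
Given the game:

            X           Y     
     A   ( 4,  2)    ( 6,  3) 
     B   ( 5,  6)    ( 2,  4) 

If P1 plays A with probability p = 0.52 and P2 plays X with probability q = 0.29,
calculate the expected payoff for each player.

E[P1] = 4.196, E[P2] = 3.6076

Work:
E[P1] = p·q·π₁(A,X) + p·(1-q)·π₁(A,Y) + (1-p)·q·π₁(B,X) + (1-p)·(1-q)·π₁(B,Y)
= 0.52·0.29·4 + 0.52·0.71·6 + 0.48·0.29·5 + 0.48·0.71·2
= 4.196

E[P2] = 3.6076 (similar calculation)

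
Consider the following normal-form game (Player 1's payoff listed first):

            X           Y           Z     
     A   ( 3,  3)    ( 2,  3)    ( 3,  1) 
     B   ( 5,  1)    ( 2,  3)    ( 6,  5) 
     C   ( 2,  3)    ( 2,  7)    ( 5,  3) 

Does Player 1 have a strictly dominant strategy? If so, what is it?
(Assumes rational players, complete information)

No strictly dominant strategy exists for Player 1

Work:
A strategy strictly dominates another if it gives a strictly higher payoff against every opponent action. Compare each pair of P1's strategies column-by-column:
  A vs B: [3 vs 5, 2 vs 2, 3 vs 6] → A does not strictly dominate B (column X: 3 ≤ 5)
  A vs C: [3 vs 2, 2 vs 2, 3 vs 5] → A does not strictly dominate C (column Y: 2 ≤ 2)
  B vs A: [5 vs 3, 2 vs 2, 6 vs 3] → B does not strictly dominate A (column Y: 2 ≤ 2)
  B vs C: [5 vs 2, 2 vs 2, 6 vs 5] → B does not strictly dominate C (column Y: 2 ≤ 2)
  C vs A: [2 vs 3, 2 vs 2, 5 vs 3] → C does not strictly dominate A (column X: 2 ≤ 3)
  C vs B: [2 vs 5, 2 vs 2, 5 vs 6] → C does not strictly dominate B (column X: 2 ≤ 5)
No single strategy strictly dominates all others → no strictly dominant strategy.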